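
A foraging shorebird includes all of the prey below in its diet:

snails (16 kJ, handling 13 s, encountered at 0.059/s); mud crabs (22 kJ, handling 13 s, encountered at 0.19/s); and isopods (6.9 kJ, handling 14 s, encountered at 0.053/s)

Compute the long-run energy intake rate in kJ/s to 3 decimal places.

R = Σλ_iE_i / (1 + Σλ_ih_i)
Numerator: 0.059×16 + 0.19×22 + 0.053×6.9 = 5.49
Denominator: 1 + 0.059×13 + 0.19×13 + 0.053×14 = 4.979
R = 5.49/4.979 = 1.103 kJ/s

1.103 kJ/s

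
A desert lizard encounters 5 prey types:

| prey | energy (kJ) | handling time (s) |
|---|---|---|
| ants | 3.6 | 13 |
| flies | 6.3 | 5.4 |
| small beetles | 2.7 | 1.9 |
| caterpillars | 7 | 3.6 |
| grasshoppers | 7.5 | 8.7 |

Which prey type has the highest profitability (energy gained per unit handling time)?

caterpillars

Profitability E/h (kJ/s): ants = 3.6/13 = 0.277, flies = 6.3/5.4 = 1.17, small beetles = 2.7/1.9 = 1.42, caterpillars = 7/3.6 = 1.94, grasshoppers = 7.5/8.7 = 0.862.
Ranked: caterpillars > small beetles > flies > grasshoppers > ants.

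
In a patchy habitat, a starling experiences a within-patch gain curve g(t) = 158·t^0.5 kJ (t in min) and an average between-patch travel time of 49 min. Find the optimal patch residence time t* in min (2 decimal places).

Optimal t* satisfies g'(t*) = g(t*)/(T + t*).
g'(t) = 0.5·158·t^-0.5. Setting 0.5·158·t^-0.5 = 158·t^0.5/(49+t) gives 0.5(49+t) = t, so 0.50·t = 0.5×49.
t* = 0.5×49/0.50 = 49 min.

49.00 min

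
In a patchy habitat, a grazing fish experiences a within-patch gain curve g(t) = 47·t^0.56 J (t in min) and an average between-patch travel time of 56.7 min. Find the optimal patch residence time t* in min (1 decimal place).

72.2 min

Optimal t* satisfies g'(t*) = g(t*)/(T + t*).
g'(t) = 0.56·47·t^-0.44. Setting 0.56·47·t^-0.44 = 47·t^0.56/(56.7+t) gives 0.56(56.7+t) = t, so 0.44·t = 0.56×56.7.
t* = 0.56×56.7/0.44 = 72.16 min.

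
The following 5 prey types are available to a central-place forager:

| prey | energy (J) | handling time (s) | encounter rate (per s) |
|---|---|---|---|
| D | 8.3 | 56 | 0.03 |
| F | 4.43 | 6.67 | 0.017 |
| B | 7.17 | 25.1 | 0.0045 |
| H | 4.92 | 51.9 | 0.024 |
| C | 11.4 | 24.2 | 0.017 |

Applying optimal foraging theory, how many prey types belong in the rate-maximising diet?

E/h in descending order: F 0.664, C 0.471, B 0.286, D 0.148, H 0.0948 J/s. The optimal diet is the largest prefix of this list for which every included type satisfies E_i/h_i > R on the types above it.
Rate on top 1: 0.06764. C: 0.471 > 0.06764 → include.
Rate on top 2: 0.1765. B: 0.286 > 0.1765 → include.
Rate on top 3: 0.184. D: 0.148 < 0.184 → exclude; stop.
Optimal diet: F, C, B — 3 of 5 types.

3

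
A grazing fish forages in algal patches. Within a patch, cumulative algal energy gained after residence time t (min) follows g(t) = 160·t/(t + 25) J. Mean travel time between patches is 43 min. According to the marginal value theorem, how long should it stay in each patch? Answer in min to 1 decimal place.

32.8 min

Maximise g(t)/(T+t): set derivative to zero → g'(t)(T+t) = g(t).
g'(t) = 160·25/(t + 25)². Setting 160·25/(t+25)² = 160t/[(t+25)(43+t)] gives 25(43+t) = t(t+25), so t² = 25×43 = 1075.
t* = √1075 = 32.79 min.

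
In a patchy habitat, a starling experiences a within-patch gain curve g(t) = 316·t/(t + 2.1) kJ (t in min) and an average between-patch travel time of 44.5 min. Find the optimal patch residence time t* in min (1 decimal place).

9.7 min

Optimal t* satisfies g'(t*) = g(t*)/(T + t*).
g'(t) = 316·2.1/(t + 2.1)². Setting 316·2.1/(t+2.1)² = 316t/[(t+2.1)(44.5+t)] gives 2.1(44.5+t) = t(t+2.1), so t² = 2.1×44.5 = 93.45.
t* = √93.45 = 9.667 min.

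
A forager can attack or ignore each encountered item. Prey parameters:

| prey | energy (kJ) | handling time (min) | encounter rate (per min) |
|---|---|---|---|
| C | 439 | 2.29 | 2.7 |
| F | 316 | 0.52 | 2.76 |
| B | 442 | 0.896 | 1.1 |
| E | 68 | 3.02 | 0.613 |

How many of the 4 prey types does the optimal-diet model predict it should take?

E/h in descending order: F 608, B 493, C 192, E 22.5 kJ/min. The optimal diet is the largest prefix of this list for which every included type satisfies E_i/h_i > R on the types above it.
Rate on top 1: 358.1. B: 493 > 358.1 → include.
Rate on top 2: 397.1. C: 192 < 397.1 → exclude; stop.
Optimal diet: F, B — 2 of 4 types.

2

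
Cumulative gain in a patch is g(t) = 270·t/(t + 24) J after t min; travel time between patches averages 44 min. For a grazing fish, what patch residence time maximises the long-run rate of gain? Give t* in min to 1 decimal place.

32.5 min

By the marginal value theorem, leave when the instantaneous gain rate g'(t) equals the habitat-wide average g(t)/(T + t).
g'(t) = 270·24/(t + 24)². Setting 270·24/(t+24)² = 270t/[(t+24)(44+t)] gives 24(44+t) = t(t+24), so t² = 24×44 = 1056.
t* = √1056 = 32.5 min.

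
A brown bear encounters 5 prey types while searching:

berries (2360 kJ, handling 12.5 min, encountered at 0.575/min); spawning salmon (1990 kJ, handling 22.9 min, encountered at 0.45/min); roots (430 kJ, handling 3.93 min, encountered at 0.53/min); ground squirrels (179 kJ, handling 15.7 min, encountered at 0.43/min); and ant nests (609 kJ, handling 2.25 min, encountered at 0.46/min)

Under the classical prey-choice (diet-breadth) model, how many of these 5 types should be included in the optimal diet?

2

Rank by E/h (kJ/min): ant nests 271, berries 189, roots 109, spawning salmon 86.9, ground squirrels 11.4. Include each in turn until the next type's E/h falls below the running intake rate.
Rate on top 1: 137.7. berries: 189 > 137.7 → include.
Rate on top 2: 177.5. roots: 109 < 177.5 → exclude; stop.
Optimal diet: ant nests, berries — 2 of 5 types.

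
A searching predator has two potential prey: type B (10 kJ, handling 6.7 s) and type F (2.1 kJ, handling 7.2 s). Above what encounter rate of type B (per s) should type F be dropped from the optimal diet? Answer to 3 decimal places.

The zero-one rule: include type F iff E₂/h₂ > λE₁/(1+λh₁). Equality gives the switch point.
λE₁h₂ = E₂ + λE₂h₁ ⇒ λ = E₂/(E₁h₂ − E₂h₁) = 2.1/(72 − 14.07) = 0.03625 per s.

0.036 per s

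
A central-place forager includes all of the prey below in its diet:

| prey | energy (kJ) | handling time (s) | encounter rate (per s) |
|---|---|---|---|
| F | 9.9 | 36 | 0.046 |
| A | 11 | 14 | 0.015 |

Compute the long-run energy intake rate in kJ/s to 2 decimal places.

R = Σλ_iE_i / (1 + Σλ_ih_i)
Numerator: 0.046×9.9 + 0.015×11 = 0.6204
Denominator: 1 + 0.046×36 + 0.015×14 = 2.866
R = 0.6204/2.866 = 0.2165 kJ/s

0.22 kJ/s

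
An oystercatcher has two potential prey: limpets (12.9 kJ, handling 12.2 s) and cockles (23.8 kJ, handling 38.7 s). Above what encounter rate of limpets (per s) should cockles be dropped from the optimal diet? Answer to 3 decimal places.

0.114 per s

The zero-one rule: include cockles iff E₂/h₂ > λE₁/(1+λh₁). Equality gives the switch point.
λE₁h₂ = E₂ + λE₂h₁ ⇒ λ = E₂/(E₁h₂ − E₂h₁) = 23.8/(499.2 − 290.4) = 0.1139 per s.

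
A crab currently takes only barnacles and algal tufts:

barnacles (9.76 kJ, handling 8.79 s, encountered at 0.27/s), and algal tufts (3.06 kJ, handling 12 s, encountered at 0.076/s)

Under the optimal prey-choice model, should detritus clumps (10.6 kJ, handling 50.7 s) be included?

No

Current rate: (0.27×9.76 + 0.076×3.06)/(1 + 0.27×8.79 + 0.076×12) = 0.6692 kJ/s.
detritus clumps: E/h = 10.6/50.7 = 0.2091 kJ/s.
Since 0.2091 < R, time spent handling detritus clumps is better spent searching.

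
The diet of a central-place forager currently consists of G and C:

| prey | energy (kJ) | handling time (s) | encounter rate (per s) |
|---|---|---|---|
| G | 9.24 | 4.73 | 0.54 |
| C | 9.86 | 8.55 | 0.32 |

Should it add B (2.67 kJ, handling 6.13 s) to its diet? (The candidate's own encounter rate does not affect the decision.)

No

On G and C alone, R = ΣλE/(1+Σλh) = 8.145/6.29 = 1.295 kJ/s.
B: E/h = 2.67/6.13 = 0.4356 kJ/s.
0.4356 < 1.295, so adding B would lower the average — exclude it.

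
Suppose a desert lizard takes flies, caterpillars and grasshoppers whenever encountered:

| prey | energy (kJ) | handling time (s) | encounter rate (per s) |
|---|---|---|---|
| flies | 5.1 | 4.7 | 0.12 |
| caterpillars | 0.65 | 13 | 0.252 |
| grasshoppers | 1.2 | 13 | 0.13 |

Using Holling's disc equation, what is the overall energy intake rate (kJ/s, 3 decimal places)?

0.143 kJ/s

R = Σλ_iE_i / (1 + Σλ_ih_i)
Numerator: 0.12×5.1 + 0.252×0.65 + 0.13×1.2 = 0.9318
Denominator: 1 + 0.12×4.7 + 0.252×13 + 0.13×13 = 6.53
R = 0.9318/6.53 = 0.1427 kJ/s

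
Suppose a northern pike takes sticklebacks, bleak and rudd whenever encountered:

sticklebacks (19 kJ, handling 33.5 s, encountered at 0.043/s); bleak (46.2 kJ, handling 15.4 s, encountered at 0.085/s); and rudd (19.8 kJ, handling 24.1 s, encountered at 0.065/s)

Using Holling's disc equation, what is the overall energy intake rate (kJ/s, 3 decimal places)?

Energy encountered per unit search time: 0.043×19 + 0.085×46.2 + 0.065×19.8 = 6.031 kJ/s.
Handling time per unit search time: 0.043×33.5 + 0.085×15.4 + 0.065×24.1 = 4.316.
Rate = 6.031/(1 + 4.316) = 1.134 kJ/s.

1.134 kJ/s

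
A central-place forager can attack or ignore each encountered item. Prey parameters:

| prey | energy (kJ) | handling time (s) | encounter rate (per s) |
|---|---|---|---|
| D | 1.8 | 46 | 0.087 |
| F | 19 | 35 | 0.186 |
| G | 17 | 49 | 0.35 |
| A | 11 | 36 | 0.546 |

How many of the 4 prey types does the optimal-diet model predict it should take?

1

Rank by E/h (kJ/s): F 0.543, G 0.347, A 0.306, D 0.0391. Include each in turn until the next type's E/h falls below the running intake rate.
Rate on top 1: 0.4706. G: 0.347 < 0.4706 → exclude; stop.
Optimal diet: F — 1 of 4 types.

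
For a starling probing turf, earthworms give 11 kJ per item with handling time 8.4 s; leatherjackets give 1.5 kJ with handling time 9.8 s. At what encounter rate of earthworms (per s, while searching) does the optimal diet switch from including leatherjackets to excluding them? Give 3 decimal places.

At the threshold, the rate on earthworms alone equals the profitability of leatherjackets: λ·11/(1 + λ·8.4) = 1.5/9.8 = 0.1531.
Rearranging, λ(11 − 0.1531×8.4) = 0.1531, so λ = 0.1531/9.714 = 0.01576 per s.

0.016 per s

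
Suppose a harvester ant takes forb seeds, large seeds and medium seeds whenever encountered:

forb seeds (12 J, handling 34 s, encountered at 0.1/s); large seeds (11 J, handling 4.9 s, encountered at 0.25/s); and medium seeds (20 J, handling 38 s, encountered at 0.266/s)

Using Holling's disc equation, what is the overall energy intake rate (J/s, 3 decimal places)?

0.589 J/s

Energy encountered per unit search time: 0.1×12 + 0.25×11 + 0.266×20 = 9.27 J/s.
Handling time per unit search time: 0.1×34 + 0.25×4.9 + 0.266×38 = 14.73.
Rate = 9.27/(1 + 14.73) = 0.5892 J/s.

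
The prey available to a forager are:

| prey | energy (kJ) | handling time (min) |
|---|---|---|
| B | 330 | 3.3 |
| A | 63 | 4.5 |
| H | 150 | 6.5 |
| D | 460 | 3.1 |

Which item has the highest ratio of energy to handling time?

D

Profitability E/h (kJ/min): B = 330/3.3 = 100, A = 63/4.5 = 14, H = 150/6.5 = 23.1, D = 460/3.1 = 148.
Ranked: D > B > H > A.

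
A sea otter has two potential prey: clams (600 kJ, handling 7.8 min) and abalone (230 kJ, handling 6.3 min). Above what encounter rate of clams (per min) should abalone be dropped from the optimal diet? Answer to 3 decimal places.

At the threshold, the rate on clams alone equals the profitability of abalone: λ·600/(1 + λ·7.8) = 230/6.3 = 36.51.
Rearranging, λ(600 − 36.51×7.8) = 36.51, so λ = 36.51/315.2 = 0.1158 per min.

0.116 per min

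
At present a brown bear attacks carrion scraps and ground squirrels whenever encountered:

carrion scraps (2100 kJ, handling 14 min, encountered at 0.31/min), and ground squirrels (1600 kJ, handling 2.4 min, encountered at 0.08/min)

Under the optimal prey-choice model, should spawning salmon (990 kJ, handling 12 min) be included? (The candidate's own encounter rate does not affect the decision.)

No

On carrion scraps and ground squirrels alone, R = ΣλE/(1+Σλh) = 779/5.532 = 140.8 kJ/min.
Profitability of spawning salmon: 990/12 = 82.5 kJ/min.
82.5 < 140.8, so adding spawning salmon would lower the average — exclude it.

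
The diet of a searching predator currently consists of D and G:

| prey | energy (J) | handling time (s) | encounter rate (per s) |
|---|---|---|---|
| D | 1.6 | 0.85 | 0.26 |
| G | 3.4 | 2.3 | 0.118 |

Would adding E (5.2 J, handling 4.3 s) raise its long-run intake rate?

Yes

Current rate: (0.26×1.6 + 0.118×3.4)/(1 + 0.26×0.85 + 0.118×2.3) = 0.5476 J/s.
E: E/h = 5.2/4.3 = 1.209 J/s.
1.209 > 0.5476, so adding E raises the average — include it.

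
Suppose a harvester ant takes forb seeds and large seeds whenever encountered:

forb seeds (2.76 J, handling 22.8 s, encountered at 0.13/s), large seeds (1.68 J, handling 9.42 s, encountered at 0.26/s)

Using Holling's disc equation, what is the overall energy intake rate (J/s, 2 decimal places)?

0.12 J/s

Energy encountered per unit search time: 0.13×2.76 + 0.26×1.68 = 0.7956 J/s.
Handling time per unit search time: 0.13×22.8 + 0.26×9.42 = 5.413.
Rate = 0.7956/(1 + 5.413) = 0.1241 J/s.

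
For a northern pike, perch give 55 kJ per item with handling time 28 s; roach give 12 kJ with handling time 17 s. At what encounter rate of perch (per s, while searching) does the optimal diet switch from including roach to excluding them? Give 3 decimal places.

At the threshold, the rate on perch alone equals the profitability of roach: λ·55/(1 + λ·28) = 12/17 = 0.7059.
Rearranging, λ(55 − 0.7059×28) = 0.7059, so λ = 0.7059/35.24 = 0.02003 per s.

0.020 per s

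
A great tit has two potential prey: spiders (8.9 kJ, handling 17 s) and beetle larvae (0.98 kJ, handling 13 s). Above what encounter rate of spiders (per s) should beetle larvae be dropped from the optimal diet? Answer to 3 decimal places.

The zero-one rule: include beetle larvae iff E₂/h₂ > λE₁/(1+λh₁). Equality gives the switch point.
λE₁h₂ = E₂ + λE₂h₁ ⇒ λ = E₂/(E₁h₂ − E₂h₁) = 0.98/(115.7 − 16.66) = 0.009895 per s.

0.010 per s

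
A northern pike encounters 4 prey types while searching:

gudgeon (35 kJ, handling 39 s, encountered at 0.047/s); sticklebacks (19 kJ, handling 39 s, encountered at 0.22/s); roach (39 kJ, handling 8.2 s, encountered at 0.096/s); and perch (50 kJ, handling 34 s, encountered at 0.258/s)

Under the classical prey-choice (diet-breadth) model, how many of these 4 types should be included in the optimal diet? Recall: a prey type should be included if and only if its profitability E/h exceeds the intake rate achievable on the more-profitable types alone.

E/h in descending order: roach 4.76, perch 1.47, gudgeon 0.897, sticklebacks 0.487 kJ/s. The optimal diet is the largest prefix of this list for which every included type satisfies E_i/h_i > R on the types above it.
Rate on top 1: 2.095. perch: 1.47 < 2.095 → exclude; stop.
Optimal diet: roach — 1 of 4 types.

1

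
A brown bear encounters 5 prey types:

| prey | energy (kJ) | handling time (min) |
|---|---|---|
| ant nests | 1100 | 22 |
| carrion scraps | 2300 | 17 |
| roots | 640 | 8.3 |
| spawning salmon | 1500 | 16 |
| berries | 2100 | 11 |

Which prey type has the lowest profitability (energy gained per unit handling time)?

ant nests

In descending order of E/h:
berries: 2100/11 = 191 kJ/min
carrion scraps: 2300/17 = 135 kJ/min
spawning salmon: 1500/16 = 93.8 kJ/min
roots: 640/8.3 = 77.1 kJ/min
ant nests: 1100/22 = 50 kJ/min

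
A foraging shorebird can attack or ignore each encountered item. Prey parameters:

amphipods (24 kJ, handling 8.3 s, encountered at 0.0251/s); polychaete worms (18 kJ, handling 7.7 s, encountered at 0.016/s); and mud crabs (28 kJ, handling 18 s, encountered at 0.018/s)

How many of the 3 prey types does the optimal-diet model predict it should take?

E/h in descending order: amphipods 2.89, polychaete worms 2.34, mud crabs 1.56 kJ/s. The optimal diet is the largest prefix of this list for which every included type satisfies E_i/h_i > R on the types above it.
Rate on top 1: 0.4985. polychaete worms: 2.34 > 0.4985 → include.
Rate on top 2: 0.6687. mud crabs: 1.56 > 0.6687 → include.
Optimal diet: amphipods, polychaete worms, mud crabs — 3 of 3 types.

3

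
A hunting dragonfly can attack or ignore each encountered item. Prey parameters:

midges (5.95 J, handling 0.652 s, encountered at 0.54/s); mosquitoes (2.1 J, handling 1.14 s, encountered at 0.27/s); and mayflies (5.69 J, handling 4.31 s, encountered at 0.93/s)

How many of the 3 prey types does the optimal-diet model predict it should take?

1

Rank by E/h (J/s): midges 9.13, mosquitoes 1.84, mayflies 1.32. Include each in turn until the next type's E/h falls below the running intake rate.
Rate on top 1: 2.376. mosquitoes: 1.84 < 2.376 → exclude; stop.
Optimal diet: midges — 1 of 3 types.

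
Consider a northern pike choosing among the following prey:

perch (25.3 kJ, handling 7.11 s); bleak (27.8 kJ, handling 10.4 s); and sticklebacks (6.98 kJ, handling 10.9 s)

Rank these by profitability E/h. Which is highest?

perch

In descending order of E/h:
perch: 25.3/7.11 = 3.56 kJ/s
bleak: 27.8/10.4 = 2.67 kJ/s
sticklebacks: 6.98/10.9 = 0.64 kJ/s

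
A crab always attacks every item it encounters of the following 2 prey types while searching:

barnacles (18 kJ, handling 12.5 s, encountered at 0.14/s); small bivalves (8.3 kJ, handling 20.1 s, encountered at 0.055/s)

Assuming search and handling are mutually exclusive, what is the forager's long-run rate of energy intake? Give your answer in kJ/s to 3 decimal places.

R = Σλ_iE_i / (1 + Σλ_ih_i)
Numerator: 0.14×18 + 0.055×8.3 = 2.977
Denominator: 1 + 0.14×12.5 + 0.055×20.1 = 3.856
R = 2.977/3.856 = 0.772 kJ/s

0.772 kJ/s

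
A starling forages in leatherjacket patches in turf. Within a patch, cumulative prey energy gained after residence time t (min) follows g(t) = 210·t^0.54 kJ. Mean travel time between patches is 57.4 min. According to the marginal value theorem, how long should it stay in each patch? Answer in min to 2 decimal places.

67.38 min

By the marginal value theorem, leave when the instantaneous gain rate g'(t) equals the habitat-wide average g(t)/(T + t).
g'(t) = 0.54·210·t^-0.46. Setting 0.54·210·t^-0.46 = 210·t^0.54/(57.4+t) gives 0.54(57.4+t) = t, so 0.46·t = 0.54×57.4.
t* = 0.54×57.4/0.46 = 67.38 min.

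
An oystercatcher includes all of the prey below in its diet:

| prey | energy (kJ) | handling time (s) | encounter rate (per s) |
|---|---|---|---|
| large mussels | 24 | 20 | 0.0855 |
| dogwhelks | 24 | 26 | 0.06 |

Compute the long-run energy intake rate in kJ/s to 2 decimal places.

0.82 kJ/s

R = (0.0855×24 + 0.06×24) / (1 + 0.0855×20 + 0.06×26) = 3.492/4.27 = 0.8178 kJ/s.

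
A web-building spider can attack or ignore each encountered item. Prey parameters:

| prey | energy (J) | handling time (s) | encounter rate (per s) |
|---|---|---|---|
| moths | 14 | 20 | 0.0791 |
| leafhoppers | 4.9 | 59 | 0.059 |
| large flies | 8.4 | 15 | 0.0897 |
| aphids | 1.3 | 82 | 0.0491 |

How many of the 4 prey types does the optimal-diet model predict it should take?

2

Profitabilities (E/h, J/s): moths 0.7, large flies 0.56, leafhoppers 0.0831, aphids 0.0159. Add prey in this order while the next type's profitability exceeds the intake rate on those already taken.
Rate on top 1: 0.4289. large flies: 0.56 > 0.4289 → include.
Rate on top 2: 0.4738. leafhoppers: 0.0831 < 0.4738 → exclude; stop.
Optimal diet: moths, large flies — 2 of 4 types.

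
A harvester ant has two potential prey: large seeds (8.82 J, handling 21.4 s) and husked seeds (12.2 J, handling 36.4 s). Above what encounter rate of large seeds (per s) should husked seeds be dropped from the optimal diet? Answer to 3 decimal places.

At the threshold, the rate on large seeds alone equals the profitability of husked seeds: λ·8.82/(1 + λ·21.4) = 12.2/36.4 = 0.3352.
Rearranging, λ(8.82 − 0.3352×21.4) = 0.3352, so λ = 0.3352/1.647 = 0.2034 per s.

0.203 per s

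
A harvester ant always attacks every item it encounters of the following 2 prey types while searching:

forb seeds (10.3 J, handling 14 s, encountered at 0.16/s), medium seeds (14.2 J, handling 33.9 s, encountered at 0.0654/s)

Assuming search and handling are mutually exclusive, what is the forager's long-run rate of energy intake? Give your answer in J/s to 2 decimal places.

0.47 J/s

R = (0.16×10.3 + 0.0654×14.2) / (1 + 0.16×14 + 0.0654×33.9) = 2.577/5.457 = 0.4722 J/s.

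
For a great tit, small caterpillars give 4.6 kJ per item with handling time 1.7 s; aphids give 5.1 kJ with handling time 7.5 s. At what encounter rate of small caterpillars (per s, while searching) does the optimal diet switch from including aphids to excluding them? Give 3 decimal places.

0.197 per s

Drop aphids once their profitability E₂/h₂ falls below the rate achievable on small caterpillars alone: E₂/h₂ = λE₁/(1 + λh₁).
Solve for λ: λE₁h₂ = E₂(1 + λh₁) → λ(E₁h₂ − E₂h₁) = E₂ → λ = E₂/(E₁h₂ − E₂h₁).
λ = 5.1/(4.6×7.5 − 5.1×1.7) = 5.1/25.83 = 0.1974 per s.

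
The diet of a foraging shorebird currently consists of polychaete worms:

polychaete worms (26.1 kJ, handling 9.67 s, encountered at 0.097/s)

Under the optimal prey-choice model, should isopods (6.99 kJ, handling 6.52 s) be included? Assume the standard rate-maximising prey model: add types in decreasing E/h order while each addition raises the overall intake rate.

On polychaete worms alone, R = ΣλE/(1+Σλh) = 2.532/1.938 = 1.306 kJ/s.
Profitability of isopods: 6.99/6.52 = 1.072 kJ/s.
Since 1.072 < R, time spent handling isopods is better spent searching.

No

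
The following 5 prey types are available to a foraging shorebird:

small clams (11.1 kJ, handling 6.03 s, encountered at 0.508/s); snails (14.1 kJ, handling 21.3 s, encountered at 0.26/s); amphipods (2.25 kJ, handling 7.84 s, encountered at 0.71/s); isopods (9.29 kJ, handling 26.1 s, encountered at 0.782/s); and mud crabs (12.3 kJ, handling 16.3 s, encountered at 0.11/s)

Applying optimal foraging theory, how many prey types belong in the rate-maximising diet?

Profitabilities (E/h, kJ/s): small clams 1.84, mud crabs 0.755, snails 0.662, isopods 0.356, amphipods 0.287. Add prey in this order while the next type's profitability exceeds the intake rate on those already taken.
Rate on top 1: 1.388. mud crabs: 0.755 < 1.388 → exclude; stop.
Optimal diet: small clams — 1 of 5 types.

1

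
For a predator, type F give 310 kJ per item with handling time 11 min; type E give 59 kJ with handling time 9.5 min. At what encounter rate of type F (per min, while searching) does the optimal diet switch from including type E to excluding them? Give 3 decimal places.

Drop type E once their profitability E₂/h₂ falls below the rate achievable on type F alone: E₂/h₂ = λE₁/(1 + λh₁).
Solve for λ: λE₁h₂ = E₂(1 + λh₁) → λ(E₁h₂ − E₂h₁) = E₂ → λ = E₂/(E₁h₂ − E₂h₁).
λ = 59/(310×9.5 − 59×11) = 59/2296 = 0.0257 per min.

0.026 per min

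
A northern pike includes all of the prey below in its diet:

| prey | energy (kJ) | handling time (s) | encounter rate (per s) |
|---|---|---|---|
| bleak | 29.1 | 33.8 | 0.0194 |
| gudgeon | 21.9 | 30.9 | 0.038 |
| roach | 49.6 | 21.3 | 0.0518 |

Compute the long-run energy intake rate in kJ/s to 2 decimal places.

1.01 kJ/s

Energy encountered per unit search time: 0.0194×29.1 + 0.038×21.9 + 0.0518×49.6 = 3.966 kJ/s.
Handling time per unit search time: 0.0194×33.8 + 0.038×30.9 + 0.0518×21.3 = 2.933.
Rate = 3.966/(1 + 2.933) = 1.008 kJ/s.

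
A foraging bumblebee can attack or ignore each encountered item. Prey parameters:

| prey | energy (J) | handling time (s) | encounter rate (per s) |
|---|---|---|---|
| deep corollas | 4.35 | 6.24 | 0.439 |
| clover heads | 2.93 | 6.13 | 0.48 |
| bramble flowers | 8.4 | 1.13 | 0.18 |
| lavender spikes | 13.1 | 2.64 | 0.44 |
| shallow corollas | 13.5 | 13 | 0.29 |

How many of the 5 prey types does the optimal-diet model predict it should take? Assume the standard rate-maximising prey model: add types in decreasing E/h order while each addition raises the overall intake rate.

2

Rank by E/h (J/s): bramble flowers 7.43, lavender spikes 4.96, shallow corollas 1.04, deep corollas 0.697, clover heads 0.478. Include each in turn until the next type's E/h falls below the running intake rate.
Rate on top 1: 1.256. lavender spikes: 4.96 > 1.256 → include.
Rate on top 2: 3.077. shallow corollas: 1.04 < 3.077 → exclude; stop.
Optimal diet: bramble flowers, lavender spikes — 2 of 5 types.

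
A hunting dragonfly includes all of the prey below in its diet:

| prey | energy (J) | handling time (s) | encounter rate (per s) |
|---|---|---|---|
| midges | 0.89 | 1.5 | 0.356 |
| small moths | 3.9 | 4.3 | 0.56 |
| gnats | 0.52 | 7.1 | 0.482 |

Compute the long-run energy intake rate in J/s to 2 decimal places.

0.37 J/s

R = Σλ_iE_i / (1 + Σλ_ih_i)
Numerator: 0.356×0.89 + 0.56×3.9 + 0.482×0.52 = 2.751
Denominator: 1 + 0.356×1.5 + 0.56×4.3 + 0.482×7.1 = 7.364
R = 2.751/7.364 = 0.3736 J/s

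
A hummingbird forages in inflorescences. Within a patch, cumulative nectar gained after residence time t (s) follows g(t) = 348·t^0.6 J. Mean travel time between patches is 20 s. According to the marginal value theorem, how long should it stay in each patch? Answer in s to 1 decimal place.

Optimal t* satisfies g'(t*) = g(t*)/(T + t*).
g'(t) = 0.6·348·t^-0.4. Setting 0.6·348·t^-0.4 = 348·t^0.6/(20+t) gives 0.6(20+t) = t, so 0.40·t = 0.6×20.
t* = 0.6×20/0.40 = 30 s.

30.0 s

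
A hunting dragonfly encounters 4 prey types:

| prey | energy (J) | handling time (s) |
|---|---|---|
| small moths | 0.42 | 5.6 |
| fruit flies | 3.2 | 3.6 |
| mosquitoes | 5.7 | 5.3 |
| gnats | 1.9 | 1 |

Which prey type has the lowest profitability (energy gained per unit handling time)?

small moths

In descending order of E/h:
gnats: 1.9/1 = 1.9 J/s
mosquitoes: 5.7/5.3 = 1.08 J/s
fruit flies: 3.2/3.6 = 0.889 J/s
small moths: 0.42/5.6 = 0.075 J/s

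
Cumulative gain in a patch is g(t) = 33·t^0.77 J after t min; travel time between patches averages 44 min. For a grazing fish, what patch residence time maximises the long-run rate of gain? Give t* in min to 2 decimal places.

By the marginal value theorem, leave when the instantaneous gain rate g'(t) equals the habitat-wide average g(t)/(T + t).
g'(t) = 0.77·33·t^-0.23. Setting 0.77·33·t^-0.23 = 33·t^0.77/(44+t) gives 0.77(44+t) = t, so 0.23·t = 0.77×44.
t* = 0.77×44/0.23 = 147.3 min.

147.30 min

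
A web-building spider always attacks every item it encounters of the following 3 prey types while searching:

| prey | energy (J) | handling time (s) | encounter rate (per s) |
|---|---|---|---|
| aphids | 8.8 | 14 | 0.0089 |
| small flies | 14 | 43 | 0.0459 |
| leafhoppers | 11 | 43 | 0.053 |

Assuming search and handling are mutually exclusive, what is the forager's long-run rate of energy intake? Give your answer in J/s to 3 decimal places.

0.242 J/s

R = (0.0089×8.8 + 0.0459×14 + 0.053×11) / (1 + 0.0089×14 + 0.0459×43 + 0.053×43) = 1.304/5.377 = 0.2425 J/s.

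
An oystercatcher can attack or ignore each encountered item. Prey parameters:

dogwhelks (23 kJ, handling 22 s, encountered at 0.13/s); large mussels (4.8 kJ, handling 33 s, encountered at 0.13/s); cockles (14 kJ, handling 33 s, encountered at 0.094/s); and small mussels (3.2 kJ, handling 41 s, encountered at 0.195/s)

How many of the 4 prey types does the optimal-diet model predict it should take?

E/h in descending order: dogwhelks 1.05, cockles 0.424, large mussels 0.145, small mussels 0.078 kJ/s. The optimal diet is the largest prefix of this list for which every included type satisfies E_i/h_i > R on the types above it.
Rate on top 1: 0.7746. cockles: 0.424 < 0.7746 → exclude; stop.
Optimal diet: dogwhelks — 1 of 4 types.

1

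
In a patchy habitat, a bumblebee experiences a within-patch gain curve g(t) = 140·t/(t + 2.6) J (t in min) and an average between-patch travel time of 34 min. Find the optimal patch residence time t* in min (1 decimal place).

Maximise g(t)/(T+t): set derivative to zero → g'(t)(T+t) = g(t).
g'(t) = 140·2.6/(t + 2.6)². Setting 140·2.6/(t+2.6)² = 140t/[(t+2.6)(34+t)] gives 2.6(34+t) = t(t+2.6), so t² = 2.6×34 = 88.4.
t* = √88.4 = 9.402 min.

9.4 min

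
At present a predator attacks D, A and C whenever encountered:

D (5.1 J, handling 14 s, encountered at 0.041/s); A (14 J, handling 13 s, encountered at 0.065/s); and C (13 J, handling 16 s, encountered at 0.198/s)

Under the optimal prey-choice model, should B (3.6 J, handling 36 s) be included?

Current rate: (0.041×5.1 + 0.065×14 + 0.198×13)/(1 + 0.041×14 + 0.065×13 + 0.198×16) = 0.661 J/s.
Profitability of B: 3.6/36 = 0.1 J/s.
0.1 < 0.661, so adding B would lower the average — exclude it.

No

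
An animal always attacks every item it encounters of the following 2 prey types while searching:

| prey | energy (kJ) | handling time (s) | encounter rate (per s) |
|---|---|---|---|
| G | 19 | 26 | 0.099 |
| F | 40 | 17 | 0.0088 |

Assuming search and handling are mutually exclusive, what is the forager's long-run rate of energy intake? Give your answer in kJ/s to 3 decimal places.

0.600 kJ/s

R = (0.099×19 + 0.0088×40) / (1 + 0.099×26 + 0.0088×17) = 2.233/3.724 = 0.5997 kJ/s.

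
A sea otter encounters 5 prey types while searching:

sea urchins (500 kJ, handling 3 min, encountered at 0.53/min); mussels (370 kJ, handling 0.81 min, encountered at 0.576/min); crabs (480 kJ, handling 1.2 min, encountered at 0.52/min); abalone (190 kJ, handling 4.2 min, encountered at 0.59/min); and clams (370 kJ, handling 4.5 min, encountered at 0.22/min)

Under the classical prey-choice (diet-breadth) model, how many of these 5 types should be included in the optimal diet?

2

Profitabilities (E/h, kJ/min): mussels 457, crabs 400, sea urchins 167, clams 82.2, abalone 45.2. Add prey in this order while the next type's profitability exceeds the intake rate on those already taken.
Rate on top 1: 145.3. crabs: 400 > 145.3 → include.
Rate on top 2: 221.3. sea urchins: 167 < 221.3 → exclude; stop.
Optimal diet: mussels, crabs — 2 of 5 types.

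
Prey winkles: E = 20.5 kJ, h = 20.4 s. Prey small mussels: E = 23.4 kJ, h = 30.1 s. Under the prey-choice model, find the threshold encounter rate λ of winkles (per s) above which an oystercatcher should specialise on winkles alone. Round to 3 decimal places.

0.168 per s

At the threshold, the rate on winkles alone equals the profitability of small mussels: λ·20.5/(1 + λ·20.4) = 23.4/30.1 = 0.7774.
Rearranging, λ(20.5 − 0.7774×20.4) = 0.7774, so λ = 0.7774/4.641 = 0.1675 per s.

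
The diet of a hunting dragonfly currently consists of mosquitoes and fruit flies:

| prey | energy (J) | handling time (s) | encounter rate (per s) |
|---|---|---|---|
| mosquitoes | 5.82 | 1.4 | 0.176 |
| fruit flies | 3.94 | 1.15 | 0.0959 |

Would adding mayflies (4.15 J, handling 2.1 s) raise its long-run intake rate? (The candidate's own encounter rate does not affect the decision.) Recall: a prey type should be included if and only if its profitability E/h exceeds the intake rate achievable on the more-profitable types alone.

Yes

On mosquitoes and fruit flies alone, R = ΣλE/(1+Σλh) = 1.402/1.357 = 1.034 J/s.
Profitability of mayflies: 4.15/2.1 = 1.976 J/s.
Since 1.976 > R, including mayflies increases the long-run rate.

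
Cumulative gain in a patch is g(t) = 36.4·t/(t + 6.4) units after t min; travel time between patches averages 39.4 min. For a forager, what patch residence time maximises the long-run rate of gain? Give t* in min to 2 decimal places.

15.88 min

By the marginal value theorem, leave when the instantaneous gain rate g'(t) equals the habitat-wide average g(t)/(T + t).
g'(t) = 36.4·6.4/(t + 6.4)². Setting 36.4·6.4/(t+6.4)² = 36.4t/[(t+6.4)(39.4+t)] gives 6.4(39.4+t) = t(t+6.4), so t² = 6.4×39.4 = 252.2.
t* = √252.2 = 15.88 min.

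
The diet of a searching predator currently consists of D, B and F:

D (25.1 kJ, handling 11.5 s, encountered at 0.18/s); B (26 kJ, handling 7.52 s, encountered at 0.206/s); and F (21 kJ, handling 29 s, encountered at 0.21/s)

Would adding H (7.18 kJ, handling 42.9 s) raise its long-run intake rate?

No

On D, B and F alone, R = ΣλE/(1+Σλh) = 14.28/10.71 = 1.334 kJ/s.
Profitability of H: 7.18/42.9 = 0.1674 kJ/s.
0.1674 < 1.334, so adding H would lower the average — exclude it.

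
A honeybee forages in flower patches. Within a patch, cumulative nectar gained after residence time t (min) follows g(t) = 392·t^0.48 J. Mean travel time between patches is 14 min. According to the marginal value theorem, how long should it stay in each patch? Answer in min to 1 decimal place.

Maximise g(t)/(T+t): set derivative to zero → g'(t)(T+t) = g(t).
g'(t) = 0.48·392·t^-0.52. Setting 0.48·392·t^-0.52 = 392·t^0.48/(14+t) gives 0.48(14+t) = t, so 0.52·t = 0.48×14.
t* = 0.48×14/0.52 = 12.92 min.

12.9 min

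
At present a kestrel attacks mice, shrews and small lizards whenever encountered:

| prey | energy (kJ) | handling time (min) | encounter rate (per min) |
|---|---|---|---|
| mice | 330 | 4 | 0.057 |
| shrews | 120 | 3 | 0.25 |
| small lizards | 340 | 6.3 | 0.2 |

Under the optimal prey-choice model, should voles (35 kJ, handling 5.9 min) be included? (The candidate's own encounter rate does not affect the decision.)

No

Intake rate on the current diet: R = (0.057×330 + 0.25×120 + 0.2×340) / (1 + 0.057×4 + 0.25×3 + 0.2×6.3) = 116.8/3.238 = 36.07 kJ/min.
voles: E/h = 35/5.9 = 5.932 kJ/min.
5.932 < 36.07, so adding voles would lower the average — exclude it.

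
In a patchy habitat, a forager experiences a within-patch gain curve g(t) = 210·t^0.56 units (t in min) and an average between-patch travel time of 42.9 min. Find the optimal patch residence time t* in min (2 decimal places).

54.60 min

Optimal t* satisfies g'(t*) = g(t*)/(T + t*).
g'(t) = 0.56·210·t^-0.44. Setting 0.56·210·t^-0.44 = 210·t^0.56/(42.9+t) gives 0.56(42.9+t) = t, so 0.44·t = 0.56×42.9.
t* = 0.56×42.9/0.44 = 54.6 min.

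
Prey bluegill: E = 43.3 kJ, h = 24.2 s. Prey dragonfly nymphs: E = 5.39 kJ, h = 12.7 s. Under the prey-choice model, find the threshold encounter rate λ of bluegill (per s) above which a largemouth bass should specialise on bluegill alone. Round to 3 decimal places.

0.013 per s

The zero-one rule: include dragonfly nymphs iff E₂/h₂ > λE₁/(1+λh₁). Equality gives the switch point.
λE₁h₂ = E₂ + λE₂h₁ ⇒ λ = E₂/(E₁h₂ − E₂h₁) = 5.39/(549.9 − 130.4) = 0.01285 per s.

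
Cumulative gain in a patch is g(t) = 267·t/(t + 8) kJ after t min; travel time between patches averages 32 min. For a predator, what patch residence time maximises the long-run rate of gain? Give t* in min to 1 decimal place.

By the marginal value theorem, leave when the instantaneous gain rate g'(t) equals the habitat-wide average g(t)/(T + t).
g'(t) = 267·8/(t + 8)². Setting 267·8/(t+8)² = 267t/[(t+8)(32+t)] gives 8(32+t) = t(t+8), so t² = 8×32 = 256.
t* = √256 = 16 min.

16.0 min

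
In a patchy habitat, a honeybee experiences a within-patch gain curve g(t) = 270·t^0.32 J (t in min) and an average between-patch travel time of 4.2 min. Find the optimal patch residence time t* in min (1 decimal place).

2.0 min

Optimal t* satisfies g'(t*) = g(t*)/(T + t*).
g'(t) = 0.32·270·t^-0.68. Setting 0.32·270·t^-0.68 = 270·t^0.32/(4.2+t) gives 0.32(4.2+t) = t, so 0.68·t = 0.32×4.2.
t* = 0.32×4.2/0.68 = 1.976 min.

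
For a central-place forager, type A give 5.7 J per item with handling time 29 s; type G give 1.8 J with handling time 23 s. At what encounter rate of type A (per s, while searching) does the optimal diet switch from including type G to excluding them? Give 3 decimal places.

At the threshold, the rate on type A alone equals the profitability of type G: λ·5.7/(1 + λ·29) = 1.8/23 = 0.07826.
Rearranging, λ(5.7 − 0.07826×29) = 0.07826, so λ = 0.07826/3.43 = 0.02281 per s.

0.023 per s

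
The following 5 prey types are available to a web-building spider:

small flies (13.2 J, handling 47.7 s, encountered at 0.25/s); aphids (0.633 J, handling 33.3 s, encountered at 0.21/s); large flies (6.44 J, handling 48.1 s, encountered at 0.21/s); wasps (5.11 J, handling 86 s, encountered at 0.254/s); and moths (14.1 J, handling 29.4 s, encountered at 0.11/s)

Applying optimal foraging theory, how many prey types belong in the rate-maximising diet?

Rank by E/h (J/s): moths 0.48, small flies 0.277, large flies 0.134, wasps 0.0594, aphids 0.019. Include each in turn until the next type's E/h falls below the running intake rate.
Rate on top 1: 0.3663. small flies: 0.277 < 0.3663 → exclude; stop.
Optimal diet: moths — 1 of 5 types.

1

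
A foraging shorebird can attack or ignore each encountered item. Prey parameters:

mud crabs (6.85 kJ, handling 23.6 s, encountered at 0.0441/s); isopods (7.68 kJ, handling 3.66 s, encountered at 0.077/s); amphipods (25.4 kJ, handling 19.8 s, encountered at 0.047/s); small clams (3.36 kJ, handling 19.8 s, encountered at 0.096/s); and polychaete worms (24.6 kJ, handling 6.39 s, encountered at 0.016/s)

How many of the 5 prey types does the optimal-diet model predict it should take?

Profitabilities (E/h, kJ/s): polychaete worms 3.85, isopods 2.1, amphipods 1.28, mud crabs 0.29, small clams 0.17. Add prey in this order while the next type's profitability exceeds the intake rate on those already taken.
Rate on top 1: 0.3571. isopods: 2.1 > 0.3571 → include.
Rate on top 2: 0.7116. amphipods: 1.28 > 0.7116 → include.
Rate on top 3: 0.9413. mud crabs: 0.29 < 0.9413 → exclude; stop.
Optimal diet: polychaete worms, isopods, amphipods — 3 of 5 types.

3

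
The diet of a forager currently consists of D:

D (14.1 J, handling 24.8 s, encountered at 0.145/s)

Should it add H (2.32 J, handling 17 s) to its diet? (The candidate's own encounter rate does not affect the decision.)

On D alone, R = ΣλE/(1+Σλh) = 2.044/4.596 = 0.4448 J/s.
H: E/h = 2.32/17 = 0.1365 J/s.
0.1365 < 0.4448, so adding H would lower the average — exclude it.

No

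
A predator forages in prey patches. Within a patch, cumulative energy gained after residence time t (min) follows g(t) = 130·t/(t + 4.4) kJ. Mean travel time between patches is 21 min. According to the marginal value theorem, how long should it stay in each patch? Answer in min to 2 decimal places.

By the marginal value theorem, leave when the instantaneous gain rate g'(t) equals the habitat-wide average g(t)/(T + t).
g'(t) = 130·4.4/(t + 4.4)². Setting 130·4.4/(t+4.4)² = 130t/[(t+4.4)(21+t)] gives 4.4(21+t) = t(t+4.4), so t² = 4.4×21 = 92.4.
t* = √92.4 = 9.612 min.

9.61 min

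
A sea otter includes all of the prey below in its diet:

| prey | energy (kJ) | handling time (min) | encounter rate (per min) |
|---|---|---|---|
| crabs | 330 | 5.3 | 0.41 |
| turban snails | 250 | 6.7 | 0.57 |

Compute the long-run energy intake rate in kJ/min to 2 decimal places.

39.73 kJ/min

Energy encountered per unit search time: 0.41×330 + 0.57×250 = 277.8 kJ/min.
Handling time per unit search time: 0.41×5.3 + 0.57×6.7 = 5.992.
Rate = 277.8/(1 + 5.992) = 39.73 kJ/min.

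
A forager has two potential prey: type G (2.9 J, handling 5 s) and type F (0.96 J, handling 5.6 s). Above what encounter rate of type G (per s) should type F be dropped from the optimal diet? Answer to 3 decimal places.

At the threshold, the rate on type G alone equals the profitability of type F: λ·2.9/(1 + λ·5) = 0.96/5.6 = 0.1714.
Rearranging, λ(2.9 − 0.1714×5) = 0.1714, so λ = 0.1714/2.043 = 0.08392 per s.

0.084 per s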